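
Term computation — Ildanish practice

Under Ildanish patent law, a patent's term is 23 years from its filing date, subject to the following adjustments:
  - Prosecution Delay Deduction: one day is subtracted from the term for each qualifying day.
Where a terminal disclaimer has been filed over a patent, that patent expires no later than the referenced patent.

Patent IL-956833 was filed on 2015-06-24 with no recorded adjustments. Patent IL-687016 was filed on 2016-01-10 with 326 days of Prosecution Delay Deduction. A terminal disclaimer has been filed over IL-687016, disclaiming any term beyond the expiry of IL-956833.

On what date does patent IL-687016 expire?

2038-02-18

Natural term of IL-687016:
  Base: filing + 23 years → 10 January 2039.
  Prosecution Delay Deduction: −326 days → 18 February 2038.
Expiry of referenced patent IL-956833:
  Base: filing + 23 years → 24 June 2038.
Terminal disclaimer: IL-687016 expires on the earlier of 18 February 2038 and 24 June 2038.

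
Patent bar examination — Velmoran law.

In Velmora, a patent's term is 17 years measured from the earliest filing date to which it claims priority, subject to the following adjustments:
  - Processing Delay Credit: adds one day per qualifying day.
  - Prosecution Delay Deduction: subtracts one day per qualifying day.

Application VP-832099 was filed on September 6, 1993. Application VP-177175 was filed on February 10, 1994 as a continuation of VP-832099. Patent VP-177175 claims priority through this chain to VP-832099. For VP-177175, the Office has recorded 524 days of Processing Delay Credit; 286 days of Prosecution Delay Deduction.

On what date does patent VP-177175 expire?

May 2, 2011

Earliest priority filing: 6 September 1993.
Base term: 6 September 1993 + 17 years → 6 September 2010.
Processing Delay Credit: +524 days → 12 February 2012.
Prosecution Delay Deduction: −286 days → 2 May 2011.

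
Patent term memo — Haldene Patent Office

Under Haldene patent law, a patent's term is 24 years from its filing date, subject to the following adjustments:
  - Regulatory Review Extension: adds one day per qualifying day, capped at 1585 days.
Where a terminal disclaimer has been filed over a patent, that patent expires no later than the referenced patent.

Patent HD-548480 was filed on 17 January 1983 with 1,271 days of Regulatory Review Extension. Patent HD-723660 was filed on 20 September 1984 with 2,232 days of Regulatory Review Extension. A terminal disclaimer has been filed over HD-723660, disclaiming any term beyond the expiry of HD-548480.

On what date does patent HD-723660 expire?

2010-07-11

Natural term of HD-723660:
  Base: filing + 24 years → 20 September 2008.
  Regulatory Review Extension: 2232 days claimed exceeds the 1585-day cap, so +1585 days → 22 January 2013.
Expiry of referenced patent HD-548480:
  Base: filing + 24 years → 17 January 2007.
  Regulatory Review Extension: 1271 days (within the 1585-day cap) → +1271 days → 11 July 2010.
Terminal disclaimer: HD-723660 expires on the earlier of 22 January 2013 and 11 July 2010.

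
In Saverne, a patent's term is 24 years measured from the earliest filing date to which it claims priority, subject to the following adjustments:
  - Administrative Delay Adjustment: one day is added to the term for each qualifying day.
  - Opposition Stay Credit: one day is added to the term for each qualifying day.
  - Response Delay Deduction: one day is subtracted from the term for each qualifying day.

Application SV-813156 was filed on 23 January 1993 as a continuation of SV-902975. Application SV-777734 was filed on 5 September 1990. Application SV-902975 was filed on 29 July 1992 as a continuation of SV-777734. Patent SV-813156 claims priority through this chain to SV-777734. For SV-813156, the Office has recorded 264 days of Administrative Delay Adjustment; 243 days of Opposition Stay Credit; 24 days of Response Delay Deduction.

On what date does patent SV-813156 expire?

2016-01-01

Earliest priority filing: 5 September 1990.
Base term: 5 September 1990 + 24 years → 5 September 2014.
Administrative Delay Adjustment: +264 days → 27 May 2015.
Opposition Stay Credit: +243 days → 25 January 2016.
Response Delay Deduction: −24 days → 1 January 2016.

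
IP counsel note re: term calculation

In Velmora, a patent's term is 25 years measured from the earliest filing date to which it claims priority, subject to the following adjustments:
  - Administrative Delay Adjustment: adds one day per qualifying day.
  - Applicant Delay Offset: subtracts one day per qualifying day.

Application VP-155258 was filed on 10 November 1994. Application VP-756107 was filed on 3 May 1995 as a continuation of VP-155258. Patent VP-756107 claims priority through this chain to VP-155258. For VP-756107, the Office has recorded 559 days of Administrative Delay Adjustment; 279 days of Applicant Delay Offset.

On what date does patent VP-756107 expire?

2020-08-16

Earliest priority filing: 10 November 1994.
Base term: 10 November 1994 + 25 years → 10 November 2019.
Administrative Delay Adjustment: +559 days → 22 May 2021.
Applicant Delay Offset: −279 days → 16 August 2020.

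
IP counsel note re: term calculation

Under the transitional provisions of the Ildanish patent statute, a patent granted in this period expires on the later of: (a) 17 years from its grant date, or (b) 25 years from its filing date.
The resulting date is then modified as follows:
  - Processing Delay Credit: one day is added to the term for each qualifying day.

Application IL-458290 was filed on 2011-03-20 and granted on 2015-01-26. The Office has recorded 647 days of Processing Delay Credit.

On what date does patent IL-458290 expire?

2037-12-27

(a) grant + 17 years → 26 January 2032.
(b) filing + 25 years → 20 March 2036.
Later of the two: 20 March 2036.
Processing Delay Credit: +647 days → 27 December 2037.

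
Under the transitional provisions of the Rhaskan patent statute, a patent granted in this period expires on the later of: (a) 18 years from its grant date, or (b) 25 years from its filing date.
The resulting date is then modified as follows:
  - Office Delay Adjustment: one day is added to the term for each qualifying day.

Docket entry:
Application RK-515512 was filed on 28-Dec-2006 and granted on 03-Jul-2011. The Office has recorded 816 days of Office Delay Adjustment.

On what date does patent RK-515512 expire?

March 23, 2034

(a) grant + 18 years → 3 July 2029.
(b) filing + 25 years → 28 December 2031.
Later of the two: 28 December 2031.
Office Delay Adjustment: +816 days → 23 March 2034.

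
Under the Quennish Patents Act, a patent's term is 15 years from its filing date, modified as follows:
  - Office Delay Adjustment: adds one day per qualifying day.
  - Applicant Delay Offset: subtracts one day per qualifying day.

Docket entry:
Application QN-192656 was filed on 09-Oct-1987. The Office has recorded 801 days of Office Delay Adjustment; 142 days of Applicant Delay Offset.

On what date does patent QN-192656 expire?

Base term: filing date + 15 years → 9 October 2002.
Office Delay Adjustment: +801 days → 18 December 2004.
Applicant Delay Offset: −142 days → 29 July 2004.

July 29, 2004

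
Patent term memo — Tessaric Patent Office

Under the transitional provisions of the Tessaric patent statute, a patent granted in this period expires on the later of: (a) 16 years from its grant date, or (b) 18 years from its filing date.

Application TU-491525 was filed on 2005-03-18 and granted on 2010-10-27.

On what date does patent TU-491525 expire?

(a) grant + 16 years → 27 October 2026.
(b) filing + 18 years → 18 March 2023.
Later of the two: 27 October 2026.

October 27, 2026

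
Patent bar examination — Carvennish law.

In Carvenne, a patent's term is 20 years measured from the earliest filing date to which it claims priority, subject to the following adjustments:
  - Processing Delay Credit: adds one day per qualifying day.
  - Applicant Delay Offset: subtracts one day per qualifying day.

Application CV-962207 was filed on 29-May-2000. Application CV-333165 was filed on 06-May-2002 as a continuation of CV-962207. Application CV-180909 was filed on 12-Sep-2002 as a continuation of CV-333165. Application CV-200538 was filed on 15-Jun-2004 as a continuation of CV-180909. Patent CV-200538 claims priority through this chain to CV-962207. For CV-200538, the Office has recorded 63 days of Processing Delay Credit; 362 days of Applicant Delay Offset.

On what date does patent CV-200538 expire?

2019-08-04

Earliest priority filing: 29 May 2000.
Base term: 29 May 2000 + 20 years → 29 May 2020.
Processing Delay Credit: +63 days → 31 July 2020.
Applicant Delay Offset: −362 days → 4 August 2019.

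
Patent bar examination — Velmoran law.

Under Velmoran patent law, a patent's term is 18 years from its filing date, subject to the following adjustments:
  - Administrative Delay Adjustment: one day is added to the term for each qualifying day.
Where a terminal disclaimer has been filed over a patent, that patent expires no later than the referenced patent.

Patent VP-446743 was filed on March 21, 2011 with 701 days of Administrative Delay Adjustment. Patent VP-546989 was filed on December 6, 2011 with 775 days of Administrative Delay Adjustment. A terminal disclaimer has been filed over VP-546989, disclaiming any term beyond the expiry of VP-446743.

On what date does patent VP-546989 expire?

2031-02-20

Natural term of VP-546989:
  Base: filing + 18 years → 6 December 2029.
  Administrative Delay Adjustment: +775 days → 20 January 2032.
Expiry of referenced patent VP-446743:
  Base: filing + 18 years → 21 March 2029.
  Administrative Delay Adjustment: +701 days → 20 February 2031.
Terminal disclaimer: VP-546989 expires on the earlier of 20 January 2032 and 20 February 2031.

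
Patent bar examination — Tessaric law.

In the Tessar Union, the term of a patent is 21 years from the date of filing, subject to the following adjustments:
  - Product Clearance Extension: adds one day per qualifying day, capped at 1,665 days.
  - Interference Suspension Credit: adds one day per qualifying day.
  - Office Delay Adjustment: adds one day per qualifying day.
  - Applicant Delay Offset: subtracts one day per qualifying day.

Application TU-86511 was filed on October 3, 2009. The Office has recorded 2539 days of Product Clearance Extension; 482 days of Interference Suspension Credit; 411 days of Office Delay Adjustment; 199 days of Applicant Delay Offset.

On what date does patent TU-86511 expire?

Base term: filing date + 21 years → 3 October 2030.
Product Clearance Extension: 2539 days claimed exceeds the 1665-day cap, so +1665 days → 25 April 2035.
Interference Suspension Credit: +482 days → 19 August 2036.
Office Delay Adjustment: +411 days → 4 October 2037.
Applicant Delay Offset: −199 days → 19 March 2037.

March 19, 2037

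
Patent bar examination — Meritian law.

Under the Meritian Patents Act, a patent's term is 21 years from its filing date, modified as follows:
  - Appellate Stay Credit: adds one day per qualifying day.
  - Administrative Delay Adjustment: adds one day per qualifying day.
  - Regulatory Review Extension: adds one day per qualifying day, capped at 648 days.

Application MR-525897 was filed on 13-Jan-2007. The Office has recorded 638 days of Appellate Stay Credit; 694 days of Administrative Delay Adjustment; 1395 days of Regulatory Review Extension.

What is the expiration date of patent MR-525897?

Base term: filing date + 21 years → 13 January 2028.
Appellate Stay Credit: +638 days → 12 October 2029.
Administrative Delay Adjustment: +694 days → 6 September 2031.
Regulatory Review Extension: 1395 days claimed exceeds the 648-day cap, so +648 days → 15 June 2033.

2033-06-15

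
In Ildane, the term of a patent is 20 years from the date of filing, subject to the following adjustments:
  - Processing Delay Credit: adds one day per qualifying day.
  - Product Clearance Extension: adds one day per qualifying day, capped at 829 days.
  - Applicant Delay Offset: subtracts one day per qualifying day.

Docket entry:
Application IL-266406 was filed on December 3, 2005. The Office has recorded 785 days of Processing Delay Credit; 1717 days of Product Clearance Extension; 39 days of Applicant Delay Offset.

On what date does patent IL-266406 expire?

Base term: filing date + 20 years → 3 December 2025.
Processing Delay Credit: +785 days → 27 January 2028.
Product Clearance Extension: 1717 days claimed exceeds the 829-day cap, so +829 days → 5 May 2030.
Applicant Delay Offset: −39 days → 27 March 2030.

2030-03-27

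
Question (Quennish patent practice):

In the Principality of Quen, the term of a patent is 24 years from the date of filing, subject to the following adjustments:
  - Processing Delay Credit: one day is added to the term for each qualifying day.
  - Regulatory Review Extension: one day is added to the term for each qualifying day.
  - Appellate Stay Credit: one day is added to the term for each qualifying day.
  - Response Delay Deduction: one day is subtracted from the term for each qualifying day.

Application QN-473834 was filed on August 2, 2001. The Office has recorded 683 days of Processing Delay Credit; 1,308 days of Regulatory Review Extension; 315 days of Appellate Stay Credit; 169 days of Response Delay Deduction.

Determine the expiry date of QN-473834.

2031-06-09

Base term: filing date + 24 years → 2 August 2025.
Processing Delay Credit: +683 days → 16 June 2027.
Regulatory Review Extension: +1308 days → 14 January 2031.
Appellate Stay Credit: +315 days → 25 November 2031.
Response Delay Deduction: −169 days → 9 June 2031.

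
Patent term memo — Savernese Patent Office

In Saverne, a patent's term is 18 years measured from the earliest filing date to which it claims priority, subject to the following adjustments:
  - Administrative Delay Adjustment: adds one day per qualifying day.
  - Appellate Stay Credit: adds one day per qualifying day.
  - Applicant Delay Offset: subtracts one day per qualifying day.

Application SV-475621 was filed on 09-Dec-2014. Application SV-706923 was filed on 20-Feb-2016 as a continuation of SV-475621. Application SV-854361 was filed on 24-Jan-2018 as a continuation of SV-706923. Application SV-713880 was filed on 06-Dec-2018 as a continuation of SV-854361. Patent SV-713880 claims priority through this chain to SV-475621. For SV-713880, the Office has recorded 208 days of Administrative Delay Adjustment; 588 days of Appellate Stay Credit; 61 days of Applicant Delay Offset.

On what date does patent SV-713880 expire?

2034-12-14

Earliest priority filing: 9 December 2014.
Base term: 9 December 2014 + 18 years → 9 December 2032.
Administrative Delay Adjustment: +208 days → 5 July 2033.
Appellate Stay Credit: +588 days → 13 February 2035.
Applicant Delay Offset: −61 days → 14 December 2034.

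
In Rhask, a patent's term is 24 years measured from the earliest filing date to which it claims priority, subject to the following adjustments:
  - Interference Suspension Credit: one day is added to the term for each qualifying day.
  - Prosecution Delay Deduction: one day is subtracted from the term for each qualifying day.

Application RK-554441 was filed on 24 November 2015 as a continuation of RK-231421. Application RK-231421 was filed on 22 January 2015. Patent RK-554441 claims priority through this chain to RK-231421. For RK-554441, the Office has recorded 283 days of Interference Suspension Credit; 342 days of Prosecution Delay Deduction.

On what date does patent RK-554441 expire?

November 24, 2038

Earliest priority filing: 22 January 2015.
Base term: 22 January 2015 + 24 years → 22 January 2039.
Interference Suspension Credit: +283 days → 1 November 2039.
Prosecution Delay Deduction: −342 days → 24 November 2038.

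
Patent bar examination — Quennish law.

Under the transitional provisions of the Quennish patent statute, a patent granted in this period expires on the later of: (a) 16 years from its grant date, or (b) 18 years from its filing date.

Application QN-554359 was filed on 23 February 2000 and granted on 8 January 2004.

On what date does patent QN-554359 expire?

(a) grant + 16 years → 8 January 2020.
(b) filing + 18 years → 23 February 2018.
Later of the two: 8 January 2020.

2020-01-08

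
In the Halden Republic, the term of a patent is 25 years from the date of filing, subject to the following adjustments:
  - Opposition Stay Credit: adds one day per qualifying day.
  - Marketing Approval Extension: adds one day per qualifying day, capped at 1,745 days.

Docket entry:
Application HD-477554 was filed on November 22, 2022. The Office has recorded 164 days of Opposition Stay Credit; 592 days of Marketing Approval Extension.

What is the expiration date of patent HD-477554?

December 17, 2049

Base term: filing date + 25 years → 22 November 2047.
Opposition Stay Credit: +164 days → 4 May 2048.
Marketing Approval Extension: 592 days (within the 1745-day cap) → +592 days → 17 December 2049.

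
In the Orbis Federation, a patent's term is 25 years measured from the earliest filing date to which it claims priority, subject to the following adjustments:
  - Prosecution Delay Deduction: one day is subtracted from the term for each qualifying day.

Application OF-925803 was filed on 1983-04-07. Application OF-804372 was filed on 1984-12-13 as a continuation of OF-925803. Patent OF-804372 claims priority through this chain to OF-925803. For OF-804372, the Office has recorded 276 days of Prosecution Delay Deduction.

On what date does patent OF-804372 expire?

Earliest priority filing: 7 April 1983.
Base term: 7 April 1983 + 25 years → 7 April 2008.
Prosecution Delay Deduction: −276 days → 6 July 2007.

July 6, 2007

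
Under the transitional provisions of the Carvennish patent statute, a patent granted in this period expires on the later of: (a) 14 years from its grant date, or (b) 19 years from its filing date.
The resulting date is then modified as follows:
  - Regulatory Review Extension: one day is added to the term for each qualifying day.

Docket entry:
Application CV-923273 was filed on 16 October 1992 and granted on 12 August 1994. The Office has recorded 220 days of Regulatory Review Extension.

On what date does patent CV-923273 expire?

(a) grant + 14 years → 12 August 2008.
(b) filing + 19 years → 16 October 2011.
Later of the two: 16 October 2011.
Regulatory Review Extension: +220 days → 23 May 2012.

2012-05-23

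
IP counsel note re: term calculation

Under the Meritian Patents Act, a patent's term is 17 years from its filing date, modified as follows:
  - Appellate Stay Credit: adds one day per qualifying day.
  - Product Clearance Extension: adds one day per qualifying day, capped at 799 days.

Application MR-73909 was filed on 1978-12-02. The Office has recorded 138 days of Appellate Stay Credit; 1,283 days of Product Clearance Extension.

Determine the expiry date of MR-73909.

1998-06-26

Base term: filing date + 17 years → 2 December 1995.
Appellate Stay Credit: +138 days → 18 April 1996.
Product Clearance Extension: 1283 days claimed exceeds the 799-day cap, so +799 days → 26 June 1998.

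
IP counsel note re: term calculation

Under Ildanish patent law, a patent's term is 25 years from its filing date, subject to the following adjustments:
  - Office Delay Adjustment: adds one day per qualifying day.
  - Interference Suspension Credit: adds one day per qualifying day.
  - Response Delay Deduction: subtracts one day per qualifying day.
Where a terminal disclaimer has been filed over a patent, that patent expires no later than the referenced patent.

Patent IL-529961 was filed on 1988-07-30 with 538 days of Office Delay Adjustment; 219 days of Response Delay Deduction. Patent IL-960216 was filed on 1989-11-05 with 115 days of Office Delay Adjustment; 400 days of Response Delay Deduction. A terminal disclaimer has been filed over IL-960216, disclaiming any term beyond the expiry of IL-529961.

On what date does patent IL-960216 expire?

Natural term of IL-960216:
  Base: filing + 25 years → 5 November 2014.
  Office Delay Adjustment: +115 days → 28 February 2015.
  Response Delay Deduction: −400 days → 24 January 2014.
Expiry of referenced patent IL-529961:
  Base: filing + 25 years → 30 July 2013.
  Office Delay Adjustment: +538 days → 19 January 2015.
  Response Delay Deduction: −219 days → 14 June 2014.
Terminal disclaimer: IL-960216 expires on the earlier of 24 January 2014 and 14 June 2014.

2014-01-24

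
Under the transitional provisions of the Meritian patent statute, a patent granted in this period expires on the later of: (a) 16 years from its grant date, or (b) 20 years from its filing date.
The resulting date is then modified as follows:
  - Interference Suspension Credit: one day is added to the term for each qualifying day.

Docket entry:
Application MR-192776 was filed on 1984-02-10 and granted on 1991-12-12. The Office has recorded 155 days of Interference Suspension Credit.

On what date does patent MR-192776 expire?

(a) grant + 16 years → 12 December 2007.
(b) filing + 20 years → 10 February 2004.
Later of the two: 12 December 2007.
Interference Suspension Credit: +155 days → 15 May 2008.

May 15, 2008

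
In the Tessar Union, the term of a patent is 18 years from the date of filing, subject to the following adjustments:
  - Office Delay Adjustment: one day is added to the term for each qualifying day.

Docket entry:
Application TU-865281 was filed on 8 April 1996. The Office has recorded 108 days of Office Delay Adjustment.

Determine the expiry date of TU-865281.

2014-07-25

Base term: filing date + 18 years → 8 April 2014.
Office Delay Adjustment: +108 days → 25 July 2014.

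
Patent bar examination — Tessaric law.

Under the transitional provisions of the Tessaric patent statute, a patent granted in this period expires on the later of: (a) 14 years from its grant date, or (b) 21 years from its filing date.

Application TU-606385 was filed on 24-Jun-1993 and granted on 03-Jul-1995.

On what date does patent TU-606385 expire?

(a) grant + 14 years → 3 July 2009.
(b) filing + 21 years → 24 June 2014.
Later of the two: 24 June 2014.

June 24, 2014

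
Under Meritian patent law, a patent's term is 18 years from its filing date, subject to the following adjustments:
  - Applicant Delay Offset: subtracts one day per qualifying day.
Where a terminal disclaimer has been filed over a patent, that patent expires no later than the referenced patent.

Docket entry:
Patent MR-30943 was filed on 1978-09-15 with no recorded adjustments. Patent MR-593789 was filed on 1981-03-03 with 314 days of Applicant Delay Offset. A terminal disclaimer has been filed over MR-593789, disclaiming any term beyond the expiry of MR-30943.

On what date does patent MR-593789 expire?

September 15, 1996

Natural term of MR-593789:
  Base: filing + 18 years → 3 March 1999.
  Applicant Delay Offset: −314 days → 23 April 1998.
Expiry of referenced patent MR-30943:
  Base: filing + 18 years → 15 September 1996.
Terminal disclaimer: MR-593789 expires on the earlier of 23 April 1998 and 15 September 1996.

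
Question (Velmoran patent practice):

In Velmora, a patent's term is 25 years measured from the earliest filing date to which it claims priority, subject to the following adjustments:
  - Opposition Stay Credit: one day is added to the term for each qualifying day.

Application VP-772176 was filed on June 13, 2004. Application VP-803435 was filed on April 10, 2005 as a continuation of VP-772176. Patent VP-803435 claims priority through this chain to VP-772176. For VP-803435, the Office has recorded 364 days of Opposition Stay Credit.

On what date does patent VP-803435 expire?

2030-06-12

Earliest priority filing: 13 June 2004.
Base term: 13 June 2004 + 25 years → 13 June 2029.
Opposition Stay Credit: +364 days → 12 June 2030.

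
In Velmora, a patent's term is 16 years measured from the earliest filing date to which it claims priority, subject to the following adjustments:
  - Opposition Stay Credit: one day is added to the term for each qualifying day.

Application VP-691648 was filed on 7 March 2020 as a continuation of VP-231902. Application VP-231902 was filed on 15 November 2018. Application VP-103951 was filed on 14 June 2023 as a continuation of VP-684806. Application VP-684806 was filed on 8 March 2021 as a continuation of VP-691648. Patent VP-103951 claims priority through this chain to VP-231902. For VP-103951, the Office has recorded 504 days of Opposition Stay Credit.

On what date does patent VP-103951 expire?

April 2, 2036

Earliest priority filing: 15 November 2018.
Base term: 15 November 2018 + 16 years → 15 November 2034.
Opposition Stay Credit: +504 days → 2 April 2036.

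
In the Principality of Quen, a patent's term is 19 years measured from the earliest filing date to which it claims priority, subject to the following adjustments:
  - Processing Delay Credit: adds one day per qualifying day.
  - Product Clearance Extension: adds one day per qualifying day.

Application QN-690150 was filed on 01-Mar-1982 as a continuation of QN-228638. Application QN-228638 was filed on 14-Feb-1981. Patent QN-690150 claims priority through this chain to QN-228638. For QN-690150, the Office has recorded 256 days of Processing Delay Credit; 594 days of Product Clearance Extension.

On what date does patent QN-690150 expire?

June 13, 2002

Earliest priority filing: 14 February 1981.
Base term: 14 February 1981 + 19 years → 14 February 2000.
Processing Delay Credit: +256 days → 27 October 2000.
Product Clearance Extension: +594 days → 13 June 2002.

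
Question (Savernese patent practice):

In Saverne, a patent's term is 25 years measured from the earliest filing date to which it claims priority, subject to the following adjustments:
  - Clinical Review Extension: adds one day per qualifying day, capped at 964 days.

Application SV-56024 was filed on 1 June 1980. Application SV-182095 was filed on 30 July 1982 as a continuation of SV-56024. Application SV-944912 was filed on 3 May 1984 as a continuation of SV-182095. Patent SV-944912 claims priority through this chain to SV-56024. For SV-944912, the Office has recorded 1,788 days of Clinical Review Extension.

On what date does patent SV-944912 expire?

Earliest priority filing: 1 June 1980.
Base term: 1 June 1980 + 25 years → 1 June 2005.
Clinical Review Extension: 1788 days claimed exceeds the 964-day cap, so +964 days → 21 January 2008.

2008-01-21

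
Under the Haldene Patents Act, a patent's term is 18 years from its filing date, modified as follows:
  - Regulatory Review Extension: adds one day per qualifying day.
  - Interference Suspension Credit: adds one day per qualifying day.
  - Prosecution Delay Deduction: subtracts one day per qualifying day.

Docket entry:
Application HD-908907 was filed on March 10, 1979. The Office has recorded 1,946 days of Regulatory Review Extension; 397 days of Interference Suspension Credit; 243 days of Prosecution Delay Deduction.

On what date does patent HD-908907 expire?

Base term: filing date + 18 years → 10 March 1997.
Regulatory Review Extension: +1946 days → 8 July 2002.
Interference Suspension Credit: +397 days → 9 August 2003.
Prosecution Delay Deduction: −243 days → 9 December 2002.

December 9, 2002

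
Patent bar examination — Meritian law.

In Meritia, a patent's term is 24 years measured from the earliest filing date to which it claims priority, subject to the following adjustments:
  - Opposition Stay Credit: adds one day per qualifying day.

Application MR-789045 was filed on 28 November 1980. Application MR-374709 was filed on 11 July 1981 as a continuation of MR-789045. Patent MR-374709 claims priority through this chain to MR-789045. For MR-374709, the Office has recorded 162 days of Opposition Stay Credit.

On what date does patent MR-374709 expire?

May 9, 2005

Earliest priority filing: 28 November 1980.
Base term: 28 November 1980 + 24 years → 28 November 2004.
Opposition Stay Credit: +162 days → 9 May 2005.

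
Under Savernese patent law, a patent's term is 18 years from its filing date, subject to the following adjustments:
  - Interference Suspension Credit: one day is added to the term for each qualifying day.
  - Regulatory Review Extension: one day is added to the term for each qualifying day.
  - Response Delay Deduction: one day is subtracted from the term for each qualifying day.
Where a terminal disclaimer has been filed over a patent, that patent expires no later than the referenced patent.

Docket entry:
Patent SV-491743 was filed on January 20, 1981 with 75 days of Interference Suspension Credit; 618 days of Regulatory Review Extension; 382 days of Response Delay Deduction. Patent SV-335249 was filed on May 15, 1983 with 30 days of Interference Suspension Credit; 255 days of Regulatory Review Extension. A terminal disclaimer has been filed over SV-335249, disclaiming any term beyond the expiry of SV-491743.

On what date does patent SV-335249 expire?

Natural term of SV-335249:
  Base: filing + 18 years → 15 May 2001.
  Interference Suspension Credit: +30 days → 14 June 2001.
  Regulatory Review Extension: +255 days → 24 February 2002.
Expiry of referenced patent SV-491743:
  Base: filing + 18 years → 20 January 1999.
  Interference Suspension Credit: +75 days → 5 April 1999.
  Regulatory Review Extension: +618 days → 13 December 2000.
  Response Delay Deduction: −382 days → 27 November 1999.
Terminal disclaimer: SV-335249 expires on the earlier of 24 February 2002 and 27 November 1999.

1999-11-27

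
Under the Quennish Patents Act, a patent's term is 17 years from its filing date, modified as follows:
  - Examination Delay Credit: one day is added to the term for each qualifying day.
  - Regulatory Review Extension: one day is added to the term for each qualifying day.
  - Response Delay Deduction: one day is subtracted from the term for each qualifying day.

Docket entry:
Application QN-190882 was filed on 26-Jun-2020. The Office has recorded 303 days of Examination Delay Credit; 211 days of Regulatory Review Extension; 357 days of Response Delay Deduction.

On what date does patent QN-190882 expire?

November 30, 2037

Base term: filing date + 17 years → 26 June 2037.
Examination Delay Credit: +303 days → 25 April 2038.
Regulatory Review Extension: +211 days → 22 November 2038.
Response Delay Deduction: −357 days → 30 November 2037.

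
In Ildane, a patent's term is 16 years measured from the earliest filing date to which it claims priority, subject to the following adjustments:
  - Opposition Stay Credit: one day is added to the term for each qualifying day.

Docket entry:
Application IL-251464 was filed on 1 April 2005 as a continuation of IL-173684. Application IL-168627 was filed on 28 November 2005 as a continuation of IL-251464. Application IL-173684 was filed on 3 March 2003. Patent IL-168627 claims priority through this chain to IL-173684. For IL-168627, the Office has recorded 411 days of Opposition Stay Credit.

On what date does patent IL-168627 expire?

April 17, 2020

Earliest priority filing: 3 March 2003.
Base term: 3 March 2003 + 16 years → 3 March 2019.
Opposition Stay Credit: +411 days → 17 April 2020.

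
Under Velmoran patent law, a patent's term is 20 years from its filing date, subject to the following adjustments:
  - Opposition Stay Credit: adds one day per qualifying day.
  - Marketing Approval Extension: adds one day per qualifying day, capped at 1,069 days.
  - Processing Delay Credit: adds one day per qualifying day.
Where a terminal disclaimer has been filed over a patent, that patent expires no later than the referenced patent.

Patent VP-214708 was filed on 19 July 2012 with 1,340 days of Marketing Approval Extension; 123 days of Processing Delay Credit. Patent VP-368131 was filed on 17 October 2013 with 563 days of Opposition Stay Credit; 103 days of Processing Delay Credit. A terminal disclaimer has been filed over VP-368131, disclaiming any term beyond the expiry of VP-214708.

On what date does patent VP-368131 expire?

August 14, 2035

Natural term of VP-368131:
  Base: filing + 20 years → 17 October 2033.
  Opposition Stay Credit: +563 days → 3 May 2035.
  Processing Delay Credit: +103 days → 14 August 2035.
Expiry of referenced patent VP-214708:
  Base: filing + 20 years → 19 July 2032.
  Marketing Approval Extension: 1340 days claimed exceeds the 1069-day cap, so +1069 days → 23 June 2035.
  Processing Delay Credit: +123 days → 24 October 2035.
Terminal disclaimer: VP-368131 expires on the earlier of 14 August 2035 and 24 October 2035.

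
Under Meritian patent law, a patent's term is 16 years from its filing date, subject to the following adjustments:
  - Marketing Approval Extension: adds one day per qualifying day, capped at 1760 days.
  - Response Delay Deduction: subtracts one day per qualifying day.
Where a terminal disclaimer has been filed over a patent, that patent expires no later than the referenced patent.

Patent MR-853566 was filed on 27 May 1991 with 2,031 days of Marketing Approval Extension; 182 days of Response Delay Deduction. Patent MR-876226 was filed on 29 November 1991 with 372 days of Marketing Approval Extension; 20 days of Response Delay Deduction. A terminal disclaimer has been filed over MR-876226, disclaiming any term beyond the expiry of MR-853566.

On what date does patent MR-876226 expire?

2008-11-15

Natural term of MR-876226:
  Base: filing + 16 years → 29 November 2007.
  Marketing Approval Extension: 372 days (within the 1760-day cap) → +372 days → 5 December 2008.
  Response Delay Deduction: −20 days → 15 November 2008.
Expiry of referenced patent MR-853566:
  Base: filing + 16 years → 27 May 2007.
  Marketing Approval Extension: 2031 days claimed exceeds the 1760-day cap, so +1760 days → 21 March 2012.
  Response Delay Deduction: −182 days → 21 September 2011.
Terminal disclaimer: MR-876226 expires on the earlier of 15 November 2008 and 21 September 2011.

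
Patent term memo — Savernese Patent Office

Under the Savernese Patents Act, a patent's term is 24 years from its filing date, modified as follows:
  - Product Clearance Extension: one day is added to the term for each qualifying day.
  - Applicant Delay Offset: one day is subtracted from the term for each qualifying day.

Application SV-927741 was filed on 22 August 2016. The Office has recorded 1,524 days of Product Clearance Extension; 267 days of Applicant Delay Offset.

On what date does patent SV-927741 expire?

January 31, 2044

Base term: filing date + 24 years → 22 August 2040.
Product Clearance Extension: +1524 days → 24 October 2044.
Applicant Delay Offset: −267 days → 31 January 2044.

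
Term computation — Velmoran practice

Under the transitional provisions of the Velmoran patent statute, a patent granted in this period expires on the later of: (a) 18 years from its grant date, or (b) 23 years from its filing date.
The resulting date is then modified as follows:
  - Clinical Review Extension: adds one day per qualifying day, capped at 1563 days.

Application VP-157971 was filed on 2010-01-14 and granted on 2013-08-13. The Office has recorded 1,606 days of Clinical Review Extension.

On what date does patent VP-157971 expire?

2037-04-26

(a) grant + 18 years → 13 August 2031.
(b) filing + 23 years → 14 January 2033.
Later of the two: 14 January 2033.
Clinical Review Extension: 1606 days claimed exceeds the 1563-day cap, so +1563 days → 26 April 2037.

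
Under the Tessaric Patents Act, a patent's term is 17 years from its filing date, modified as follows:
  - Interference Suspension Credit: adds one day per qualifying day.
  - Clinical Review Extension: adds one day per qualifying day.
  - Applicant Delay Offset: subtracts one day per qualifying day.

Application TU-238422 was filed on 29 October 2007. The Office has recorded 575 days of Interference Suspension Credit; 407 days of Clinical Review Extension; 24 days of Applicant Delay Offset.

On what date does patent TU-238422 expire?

June 14, 2027

Base term: filing date + 17 years → 29 October 2024.
Interference Suspension Credit: +575 days → 27 May 2026.
Clinical Review Extension: +407 days → 8 July 2027.
Applicant Delay Offset: −24 days → 14 June 2027.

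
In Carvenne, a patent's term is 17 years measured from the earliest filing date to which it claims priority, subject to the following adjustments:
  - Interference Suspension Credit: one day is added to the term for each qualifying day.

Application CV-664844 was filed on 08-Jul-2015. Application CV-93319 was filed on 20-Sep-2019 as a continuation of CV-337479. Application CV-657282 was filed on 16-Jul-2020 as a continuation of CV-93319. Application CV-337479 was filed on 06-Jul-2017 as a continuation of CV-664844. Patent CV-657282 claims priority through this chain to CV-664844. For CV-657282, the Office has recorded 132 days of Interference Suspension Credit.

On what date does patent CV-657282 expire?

November 17, 2032

Earliest priority filing: 8 July 2015.
Base term: 8 July 2015 + 17 years → 8 July 2032.
Interference Suspension Credit: +132 days → 17 November 2032.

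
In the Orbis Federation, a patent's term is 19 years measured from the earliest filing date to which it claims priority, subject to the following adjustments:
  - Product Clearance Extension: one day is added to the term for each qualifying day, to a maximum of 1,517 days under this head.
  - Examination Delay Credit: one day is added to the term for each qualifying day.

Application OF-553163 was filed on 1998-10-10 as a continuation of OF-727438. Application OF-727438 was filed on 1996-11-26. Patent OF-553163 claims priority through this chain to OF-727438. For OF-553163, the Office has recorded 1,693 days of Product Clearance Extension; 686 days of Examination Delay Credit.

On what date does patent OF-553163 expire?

December 7, 2021

Earliest priority filing: 26 November 1996.
Base term: 26 November 1996 + 19 years → 26 November 2015.
Product Clearance Extension: 1693 days claimed exceeds the 1517-day cap, so +1517 days → 21 January 2020.
Examination Delay Credit: +686 days → 7 December 2021.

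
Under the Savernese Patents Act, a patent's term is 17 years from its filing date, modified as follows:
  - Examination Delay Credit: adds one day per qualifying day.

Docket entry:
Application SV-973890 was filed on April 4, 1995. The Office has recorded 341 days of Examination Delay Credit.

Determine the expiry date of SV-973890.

2013-03-11

Base term: filing date + 17 years → 4 April 2012.
Examination Delay Credit: +341 days → 11 March 2013.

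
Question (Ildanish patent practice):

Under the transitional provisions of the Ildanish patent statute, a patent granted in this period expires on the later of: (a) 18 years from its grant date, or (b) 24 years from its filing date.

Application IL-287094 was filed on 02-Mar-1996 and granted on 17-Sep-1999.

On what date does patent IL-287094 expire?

(a) grant + 18 years → 17 September 2017.
(b) filing + 24 years → 2 March 2020.
Later of the two: 2 March 2020.

March 2, 2020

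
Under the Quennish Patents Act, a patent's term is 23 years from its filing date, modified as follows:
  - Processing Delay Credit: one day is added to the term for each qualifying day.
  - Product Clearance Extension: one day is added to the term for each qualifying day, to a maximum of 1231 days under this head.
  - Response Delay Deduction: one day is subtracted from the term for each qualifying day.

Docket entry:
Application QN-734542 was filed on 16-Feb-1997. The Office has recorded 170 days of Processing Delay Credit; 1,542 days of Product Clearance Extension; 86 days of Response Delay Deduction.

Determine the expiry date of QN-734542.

September 23, 2023

Base term: filing date + 23 years → 16 February 2020.
Processing Delay Credit: +170 days → 4 August 2020.
Product Clearance Extension: 1542 days claimed exceeds the 1231-day cap, so +1231 days → 18 December 2023.
Response Delay Deduction: −86 days → 23 September 2023.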